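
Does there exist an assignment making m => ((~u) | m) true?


Search for a satisfying assignment over {m, u}.
Try m=False, u=False: the formula evaluates to True.
A satisfying assignment exists.

Satisfiable.


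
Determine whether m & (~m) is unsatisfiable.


Truth table over {m}:
m | φ
-----
False | False
True | False
Every row is false.

Yes, it is a contradiction.


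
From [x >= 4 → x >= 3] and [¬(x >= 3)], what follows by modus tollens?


Modus tollens: from (P → Q) and ¬Q, infer ¬P.
Q = 'x >= 3' is denied; since P → Q, P must also fail.

Not (x >= 4).


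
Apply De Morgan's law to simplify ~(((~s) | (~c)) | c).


De Morgan: the negation of a disjunction is the conjunction of the negations.
Distribute ~ across |, flipping it to &, and negate each literal.

(s & c) & (~c)


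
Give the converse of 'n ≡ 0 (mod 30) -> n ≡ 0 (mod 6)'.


The converse of (P → Q) is (Q → P). It is not in general equivalent to the original.
Here P = 'n ≡ 0 (mod 30)' and Q = 'n ≡ 0 (mod 6)'.

If n ≡ 0 (mod 6), then n ≡ 0 (mod 30).


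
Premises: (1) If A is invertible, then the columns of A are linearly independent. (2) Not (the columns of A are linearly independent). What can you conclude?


Modus tollens: from (P → Q) and ¬Q, infer ¬P.
Q = 'the columns of A are linearly independent' is denied; since P → Q, P must also fail.

Not (A is invertible).


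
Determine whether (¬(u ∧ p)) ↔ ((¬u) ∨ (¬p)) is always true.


Build the truth table over {p, u}:
p | u | φ
---------
F | F | T
T | F | T
F | T | T
T | T | T
Every row evaluates to true.

Yes, it is a tautology.


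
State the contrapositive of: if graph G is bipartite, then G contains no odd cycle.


The contrapositive of (P → Q) is (¬Q → ¬P); it is logically equivalent to the original.
Here P = 'graph G is bipartite' and Q = 'G contains no odd cycle'.

If not (G contains no odd cycle), then not (graph G is bipartite).


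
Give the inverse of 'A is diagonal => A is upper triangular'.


The inverse of (P → Q) is (¬P → ¬Q). It is equivalent to the converse, not to the original.
Here P = 'A is diagonal' and Q = 'A is upper triangular'.

If not (A is diagonal), then not (A is upper triangular).


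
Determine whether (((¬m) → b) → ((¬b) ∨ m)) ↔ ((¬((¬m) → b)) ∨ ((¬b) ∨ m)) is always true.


Build the truth table over {b, m}:
b | m | φ
---------
F | F | T
T | F | T
F | T | T
T | T | T
Every row evaluates to true.

Yes, it is a tautology.


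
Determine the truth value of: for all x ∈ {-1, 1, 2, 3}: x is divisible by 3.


Evaluate the predicate on each element: -1:F, 1:F, 2:F, 3:T.
Counterexample x = -1 fails the predicate.

F


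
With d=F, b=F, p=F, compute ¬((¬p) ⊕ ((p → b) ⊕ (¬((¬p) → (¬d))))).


Substitute d=F, b=F, p=F:
¬p = T
p → b = F → F = T
¬p = T
¬d = T
(¬p) → (¬d) = T → T = T
¬((¬p) → (¬d)) = F
(p → b) ⊕ (¬((¬p) → (¬d))) = T ⊕ F = T
(¬p) ⊕ ((p → b) ⊕ (¬((¬p) → (¬d)))) = T ⊕ T = F
¬((¬p) ⊕ ((p → b) ⊕ (¬((¬p) → (¬d))))) = T

T


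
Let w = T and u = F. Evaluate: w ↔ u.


Biconditional is true when both operands have the same truth value.
Substitute: w=T, u=F.
T ↔ F evaluates to F.

F


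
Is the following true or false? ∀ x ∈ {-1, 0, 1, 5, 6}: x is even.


Evaluate the predicate on each element: -1:F, 0:T, 1:F, 5:F, 6:T.
Counterexample x = -1 fails the predicate.

F


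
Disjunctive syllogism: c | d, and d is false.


Disjunctive syllogism: from (P ∨ Q) and ¬P, infer Q.
One disjunct, 'd', is ruled out; the other must hold.

c


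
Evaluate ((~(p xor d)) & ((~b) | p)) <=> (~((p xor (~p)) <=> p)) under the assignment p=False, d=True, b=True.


Substitute p=False, d=True, b=True:
p xor d = False xor True = True
~(p xor d) = False
~b = False
(~b) | p = False | False = False
(~(p xor d)) & ((~b) | p) = False & False = False
~p = True
p xor (~p) = False xor True = True
(p xor (~p)) <=> p = True <=> False = False
~((p xor (~p)) <=> p) = True
((~(p xor d)) & ((~b) | p)) <=> (~((p xor (~p)) <=> p)) = False <=> True = False

False


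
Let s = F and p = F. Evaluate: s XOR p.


Exclusive or is true when exactly one operand is true.
Substitute: s=F, p=F.
F XOR F evaluates to F.

F


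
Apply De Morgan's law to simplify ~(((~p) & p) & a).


De Morgan: the negation of a conjunction is the disjunction of the negations.
Distribute ~ across &, flipping it to |, and negate each literal.

(p | (~p)) | (~a)


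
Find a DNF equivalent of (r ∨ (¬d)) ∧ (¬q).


Step 1: Distribute ∧ over ∨: (r ∨ (¬d)) ∧ (¬q) = (r ∧ (¬q)) ∨ ((¬d) ∧ (¬q)).

(r ∧ (¬q)) ∨ ((¬d) ∧ (¬q))


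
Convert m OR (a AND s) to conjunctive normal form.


Step 1: Distribute ∨ over ∧: m ∨ (a ∧ s) = (m ∨ a) ∧ (m ∨ s).

(m OR a) AND (m OR s)


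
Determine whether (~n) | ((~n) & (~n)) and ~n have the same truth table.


Compare truth tables:
n | φ | ψ
---------
False | True | True
True | False | False
The columns φ and ψ agree on every row.

Yes, they are logically equivalent.


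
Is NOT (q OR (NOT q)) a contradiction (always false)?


Truth table over {q}:
q | φ
-----
F | F
T | F
Every row is false.

Yes, it is a contradiction.


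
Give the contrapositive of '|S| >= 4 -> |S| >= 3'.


The contrapositive of (P → Q) is (¬Q → ¬P); it is logically equivalent to the original.
Here P = '|S| >= 4' and Q = '|S| >= 3'.

If not (|S| >= 3), then not (|S| >= 4).


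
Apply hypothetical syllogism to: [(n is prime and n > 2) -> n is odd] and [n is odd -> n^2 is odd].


Hypothetical syllogism: from (P → Q) and (Q → R), infer (P → R).
Chain the two implications through the shared middle term 'n is odd'.

(n is prime and n > 2) -> n^2 is odd


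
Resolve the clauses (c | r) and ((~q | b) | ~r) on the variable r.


The clauses contain complementary literals r and ~r.
Resolution eliminates this pair and disjoins the remaining literals (merging duplicates).

((c | ~q) | b)


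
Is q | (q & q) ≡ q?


Compare truth tables:
q | φ | ψ
---------
False | False | False
True | True | True
The columns φ and ψ agree on every row.

Yes, they are logically equivalent.


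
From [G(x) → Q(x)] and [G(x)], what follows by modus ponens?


Modus ponens: from (P → Q) and P, infer Q.
P = 'G(x)' is asserted, and P → Q holds, so Q follows.

Q(x).


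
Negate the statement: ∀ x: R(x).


¬(∀ x: φ) = ∃ x: ¬φ, and ¬(∃ x: φ) = ∀ x: ¬φ.
Apply to the universal statement.

∃ x: ¬(R(x))


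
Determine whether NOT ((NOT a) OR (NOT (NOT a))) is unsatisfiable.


Truth table over {a}:
a | φ
-----
F | F
T | F
Every row is false.

Yes, it is a contradiction.


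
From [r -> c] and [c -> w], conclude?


Hypothetical syllogism: from (P → Q) and (Q → R), infer (P → R).
Chain the two implications through the shared middle term 'c'.

r -> w


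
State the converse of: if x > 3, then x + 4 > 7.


The converse of (P → Q) is (Q → P). It is not in general equivalent to the original.
Here P = 'x > 3' and Q = 'x + 4 > 7'.

If x + 4 > 7, then x > 3.


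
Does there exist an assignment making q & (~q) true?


Check all 2 assignments over {q}:
q | φ
-----
False | False
True | False
No assignment makes the formula true.

Unsatisfiable.


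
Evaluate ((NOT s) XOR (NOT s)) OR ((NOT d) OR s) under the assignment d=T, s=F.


Substitute d=T, s=F:
NOT s = T
NOT s = T
(NOT s) XOR (NOT s) = T XOR T = F
NOT d = F
(NOT d) OR s = F OR F = F
((NOT s) XOR (NOT s)) OR ((NOT d) OR s) = F OR F = F

F


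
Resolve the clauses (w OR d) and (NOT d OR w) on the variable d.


The clauses contain complementary literals d and NOTd.
Resolution eliminates this pair and disjoins the remaining literals (merging duplicates).

w


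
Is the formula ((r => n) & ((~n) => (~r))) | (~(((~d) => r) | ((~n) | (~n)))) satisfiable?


Search for a satisfying assignment over {d, n, r}.
Try d=False, n=False, r=False: the formula evaluates to True.
A satisfying assignment exists.

Satisfiable.


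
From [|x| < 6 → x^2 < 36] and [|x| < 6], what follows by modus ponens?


Modus ponens: from (P → Q) and P, infer Q.
P = '|x| < 6' is asserted, and P → Q holds, so Q follows.

x^2 < 36.


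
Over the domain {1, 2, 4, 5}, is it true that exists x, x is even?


Evaluate the predicate on each element: 1:False, 2:True, 4:True, 5:False.
Witness x = 2 satisfies the predicate.

True


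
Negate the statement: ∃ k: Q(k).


¬(∀ x: φ) = ∃ x: ¬φ, and ¬(∃ x: φ) = ∀ x: ¬φ.
Apply to the existential statement.

∀ k: ¬(Q(k))


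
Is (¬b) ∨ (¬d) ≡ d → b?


Compare truth tables:
b | d | φ | ψ
-------------
F | F | T | T
T | F | T | T
F | T | T | F
T | T | F | T
They differ at row 3 (b=F, d=T): φ=T but ψ=F.

No, they are not logically equivalent.


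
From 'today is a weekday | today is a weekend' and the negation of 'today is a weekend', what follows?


Disjunctive syllogism: from (P ∨ Q) and ¬P, infer Q.
One disjunct, 'today is a weekend', is ruled out; the other must hold.

today is a weekday


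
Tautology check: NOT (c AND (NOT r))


Build the truth table over {c, r}:
c | r | φ
---------
F | F | T
T | F | F
F | T | T
T | T | T
Counterexample at row 2: with c=T, r=F, the formula is F.

No, it is not a tautology.


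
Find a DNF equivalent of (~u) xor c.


Step 1: (¬u) ⊕ c is true exactly when they disagree: ((¬u) ∧ ¬c) ∨ (¬(¬u) ∧ c).
Step 2: Eliminate any double negations (¬¬X = X).

((~u) & (~c)) | (u & c)


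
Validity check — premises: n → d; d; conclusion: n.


This is affirming the consequent (fallacy). There exist truth assignments where the premises are all true but the conclusion is false.

Invalid.


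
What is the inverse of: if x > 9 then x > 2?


The inverse of (P → Q) is (¬P → ¬Q). It is equivalent to the converse, not to the original.
Here P = 'x > 9' and Q = 'x > 2'.

If not (x > 9), then not (x > 2).


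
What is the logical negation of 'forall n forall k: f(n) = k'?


Negation flips each quantifier (∀↔∃) and negates the inner predicate.
¬(forall n forall k: φ) = exists n exists k: ¬φ.

exists n exists k: ~(f(n) = k)


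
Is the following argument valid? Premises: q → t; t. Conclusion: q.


This is affirming the consequent (fallacy). There exist truth assignments where the premises are all true but the conclusion is false.

Invalid.


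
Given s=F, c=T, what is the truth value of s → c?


Implication is false only when antecedent is true and consequent is false.
Substitute: s=F, c=T.
F → T evaluates to T.

T


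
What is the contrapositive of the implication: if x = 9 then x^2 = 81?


The contrapositive of (P → Q) is (¬Q → ¬P); it is logically equivalent to the original.
Here P = 'x = 9' and Q = 'x^2 = 81'.

If not (x^2 = 81), then not (x = 9).


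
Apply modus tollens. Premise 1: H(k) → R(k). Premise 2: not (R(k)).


Modus tollens: from (P → Q) and ¬Q, infer ¬P.
Q = 'R(k)' is denied; since P → Q, P must also fail.

Not (H(k)).


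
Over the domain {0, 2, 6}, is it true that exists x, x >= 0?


Evaluate the predicate on each element: 0:True, 2:True, 6:True.
Witness x = 0 satisfies the predicate.

True


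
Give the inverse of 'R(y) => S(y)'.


The inverse of (P → Q) is (¬P → ¬Q). It is equivalent to the converse, not to the original.
Here P = 'R(y)' and Q = 'S(y)'.

If not (R(y)), then not (S(y)).


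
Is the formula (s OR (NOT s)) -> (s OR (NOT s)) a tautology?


Build the truth table over {s}:
s | φ
-----
F | T
T | T
Every row evaluates to true.

Yes, it is a tautology.


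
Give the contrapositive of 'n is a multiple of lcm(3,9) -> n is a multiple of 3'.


The contrapositive of (P → Q) is (¬Q → ¬P); it is logically equivalent to the original.
Here P = 'n is a multiple of lcm(3,9)' and Q = 'n is a multiple of 3'.

If not (n is a multiple of 3), then not (n is a multiple of lcm(3,9)).


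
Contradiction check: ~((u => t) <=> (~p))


Truth table over {p, t, u}:
p | t | u | φ
-------------
False | False | False | False
True | False | False | True
False | True | False | False
True | True | False | True
False | False | True | True
True | False | True | False
False | True | True | False
True | True | True | True
Satisfying assignment at row 2: p=True, t=False, u=False gives True.

No, it is not a contradiction.


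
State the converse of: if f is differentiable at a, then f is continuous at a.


The converse of (P → Q) is (Q → P). It is not in general equivalent to the original.
Here P = 'f is differentiable at a' and Q = 'f is continuous at a'.

If f is continuous at a, then f is differentiable at a.


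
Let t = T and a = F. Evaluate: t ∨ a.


Disjunction is false only when both operands are false.
Substitute: t=T, a=F.
T ∨ F evaluates to T.

T


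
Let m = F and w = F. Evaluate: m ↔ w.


Biconditional is true when both operands have the same truth value.
Substitute: m=F, w=F.
F ↔ F evaluates to T.

T


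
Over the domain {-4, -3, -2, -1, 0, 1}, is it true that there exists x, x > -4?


Evaluate the predicate on each element: -4:F, -3:T, -2:T, -1:T, 0:T, 1:T.
Witness x = -3 satisfies the predicate.

T


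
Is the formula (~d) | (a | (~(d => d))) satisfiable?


Search for a satisfying assignment over {a, d}.
Try a=False, d=False: the formula evaluates to True.
A satisfying assignment exists.

Satisfiable.


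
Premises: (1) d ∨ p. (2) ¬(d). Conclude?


Disjunctive syllogism: from (P ∨ Q) and ¬P, infer Q.
One disjunct, 'd', is ruled out; the other must hold.

p


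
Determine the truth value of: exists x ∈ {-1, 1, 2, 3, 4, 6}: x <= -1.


Evaluate the predicate on each element: -1:True, 1:False, 2:False, 3:False, 4:False, 6:False.
Witness x = -1 satisfies the predicate.

True


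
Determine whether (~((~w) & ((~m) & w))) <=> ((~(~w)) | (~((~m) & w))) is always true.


Build the truth table over {m, w}:
m | w | φ
---------
False | False | True
True | False | True
False | True | True
True | True | True
Every row evaluates to true.

Yes, it is a tautology.


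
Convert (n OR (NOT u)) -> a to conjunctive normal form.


Step 1: Rewrite as ¬(n ∨ (¬u)) ∨ a = (¬n ∧ ¬(¬u)) ∨ a.
Step 2: Distribute ∨ over ∧.
Step 3: Eliminate any double negations (¬¬X = X).

((NOT n) OR a) AND (u OR a)


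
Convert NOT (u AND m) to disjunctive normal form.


Step 1: Apply De Morgan: ¬(u ∧ m) = ¬u ∨ ¬m.

(NOT u) OR (NOT m)


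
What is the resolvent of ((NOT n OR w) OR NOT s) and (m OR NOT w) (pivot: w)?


The clauses contain complementary literals w and NOTw.
Resolution eliminates this pair and disjoins the remaining literals (merging duplicates).

((NOT s OR NOT n) OR m)


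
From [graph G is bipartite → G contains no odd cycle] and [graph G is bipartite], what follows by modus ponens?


Modus ponens: from (P → Q) and P, infer Q.
P = 'graph G is bipartite' is asserted, and P → Q holds, so Q follows.

G contains no odd cycle.


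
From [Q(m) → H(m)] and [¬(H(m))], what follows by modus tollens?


Modus tollens: from (P → Q) and ¬Q, infer ¬P.
Q = 'H(m)' is denied; since P → Q, P must also fail.

Not (Q(m)).


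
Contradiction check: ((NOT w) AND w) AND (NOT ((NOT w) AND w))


Truth table over {w}:
w | φ
-----
F | F
T | F
Every row is false.

Yes, it is a contradiction.


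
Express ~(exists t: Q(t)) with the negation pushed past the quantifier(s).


¬(forall x: φ) = exists x: ¬φ, and ¬(exists x: φ) = forall x: ¬φ.
Apply to the existential statement.

forall t: ~(Q(t))


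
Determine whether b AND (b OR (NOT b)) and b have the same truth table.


Compare truth tables:
b | φ | ψ
---------
F | F | F
T | T | T
The columns φ and ψ agree on every row.

Yes, they are logically equivalent.


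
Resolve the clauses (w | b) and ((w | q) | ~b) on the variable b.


The clauses contain complementary literals b and ~b.
Resolution eliminates this pair and disjoins the remaining literals (merging duplicates).

(w | q)


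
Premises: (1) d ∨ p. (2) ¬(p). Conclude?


Disjunctive syllogism: from (P ∨ Q) and ¬P, infer Q.
One disjunct, 'p', is ruled out; the other must hold.

d


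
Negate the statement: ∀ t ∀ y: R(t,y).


Negation flips each quantifier (∀↔∃) and negates the inner predicate.
¬(∀ t ∀ y: φ) = ∃ t ∃ y: ¬φ.

∃ t ∃ y: ¬(R(t,y))


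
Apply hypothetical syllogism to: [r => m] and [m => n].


Hypothetical syllogism: from (P → Q) and (Q → R), infer (P → R).
Chain the two implications through the shared middle term 'm'.

r => n


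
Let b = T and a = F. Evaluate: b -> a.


Implication is false only when antecedent is true and consequent is false.
Substitute: b=T, a=F.
T -> F evaluates to F.

F


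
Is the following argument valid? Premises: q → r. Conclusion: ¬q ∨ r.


This matches the form of material implication: the conclusion follows in every model of the premises.

Valid.


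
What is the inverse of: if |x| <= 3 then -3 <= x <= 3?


The inverse of (P → Q) is (¬P → ¬Q). It is equivalent to the converse, not to the original.
Here P = '|x| <= 3' and Q = '-3 <= x <= 3'.

If not (|x| <= 3), then not (-3 <= x <= 3).


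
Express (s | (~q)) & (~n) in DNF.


Step 1: Distribute ∧ over ∨: (s ∨ (¬q)) ∧ (¬n) = (s ∧ (¬n)) ∨ ((¬q) ∧ (¬n)).

(s & (~n)) | ((~q) & (~n))


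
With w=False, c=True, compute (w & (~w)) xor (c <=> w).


Substitute w=False, c=True:
~w = True
w & (~w) = False & True = False
c <=> w = True <=> False = False
(w & (~w)) xor (c <=> w) = False xor False = False

False


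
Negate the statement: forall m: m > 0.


¬(forall x: φ) = exists x: ¬φ, and ¬(exists x: φ) = forall x: ¬φ.
Apply to the universal statement.

exists m: ~(m > 0)


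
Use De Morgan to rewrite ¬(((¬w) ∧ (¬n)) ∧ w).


De Morgan: the negation of a conjunction is the disjunction of the negations.
Distribute ¬ across ∧, flipping it to ∨, and negate each literal.

(w ∨ n) ∨ (¬w)


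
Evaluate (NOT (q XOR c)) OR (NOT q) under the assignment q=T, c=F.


Substitute q=T, c=F:
q XOR c = T XOR F = T
NOT (q XOR c) = F
NOT q = F
(NOT (q XOR c)) OR (NOT q) = F OR F = F

F


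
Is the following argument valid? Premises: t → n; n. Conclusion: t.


This is affirming the consequent (fallacy). There exist truth assignments where the premises are all true but the conclusion is false.

Invalid.


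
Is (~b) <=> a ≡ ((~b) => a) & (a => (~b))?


Compare truth tables:
a | b | φ | ψ
-------------
False | False | False | False
True | False | True | True
False | True | True | True
True | True | False | False
The columns φ and ψ agree on every row.

Yes, they are logically equivalent.


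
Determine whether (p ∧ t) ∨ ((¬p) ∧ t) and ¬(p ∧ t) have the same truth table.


Compare truth tables:
p | t | φ | ψ
-------------
F | F | F | T
T | F | F | T
F | T | T | T
T | T | T | F
They differ at row 1 (p=F, t=F): φ=F but ψ=T.

No, they are not logically equivalent.


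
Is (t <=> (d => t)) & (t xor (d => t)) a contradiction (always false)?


Truth table over {d, t}:
d | t | φ
---------
False | False | False
True | False | False
False | True | False
True | True | False
Every row is false.

Yes, it is a contradiction.


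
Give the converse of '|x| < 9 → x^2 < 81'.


The converse of (P → Q) is (Q → P). It is not in general equivalent to the original.
Here P = '|x| < 9' and Q = 'x^2 < 81'.

If x^2 < 81, then |x| < 9.


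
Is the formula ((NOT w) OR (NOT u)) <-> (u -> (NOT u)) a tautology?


Build the truth table over {u, w}:
u | w | φ
---------
F | F | T
T | F | F
F | T | T
T | T | T
Counterexample at row 2: with u=T, w=F, the formula is F.

No, it is not a tautology.


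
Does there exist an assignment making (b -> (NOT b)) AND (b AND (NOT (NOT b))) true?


Check all 2 assignments over {b}:
b | φ
-----
F | F
T | F
No assignment makes the formula true.

Unsatisfiable.


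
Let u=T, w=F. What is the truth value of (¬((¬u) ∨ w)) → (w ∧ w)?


Substitute u=T, w=F:
¬u = F
(¬u) ∨ w = F ∨ F = F
¬((¬u) ∨ w) = T
w ∧ w = F ∧ F = F
(¬((¬u) ∨ w)) → (w ∧ w) = T → F = F

F


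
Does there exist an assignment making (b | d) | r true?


Search for a satisfying assignment over {b, d, r}.
Try b=True, d=False, r=False: the formula evaluates to True.
A satisfying assignment exists.

Satisfiable.


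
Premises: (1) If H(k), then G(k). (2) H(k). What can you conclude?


Modus ponens: from (P → Q) and P, infer Q.
P = 'H(k)' is asserted, and P → Q holds, so Q follows.

G(k).


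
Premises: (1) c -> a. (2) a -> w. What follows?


Hypothetical syllogism: from (P → Q) and (Q → R), infer (P → R).
Chain the two implications through the shared middle term 'a'.

c -> w


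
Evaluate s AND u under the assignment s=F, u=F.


Substitute s=F, u=F:
s AND u = F AND F = F

F


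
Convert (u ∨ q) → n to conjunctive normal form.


Step 1: Rewrite as ¬(u ∨ q) ∨ n = (¬u ∧ ¬q) ∨ n.
Step 2: Distribute ∨ over ∧.

((¬u) ∨ n) ∧ ((¬q) ∨ n)


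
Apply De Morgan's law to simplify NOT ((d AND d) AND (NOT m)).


De Morgan: the negation of a conjunction is the disjunction of the negations.
Distribute NOT across AND, flipping it to OR, and negate each literal.

((NOT d) OR (NOT d)) OR m


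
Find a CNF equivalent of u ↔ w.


Step 1: Rewrite u ↔ w as (u → w) ∧ (w → u).
Step 2: Rewrite each implication as a disjunction.

((¬u) ∨ w) ∧ ((¬w) ∨ u)


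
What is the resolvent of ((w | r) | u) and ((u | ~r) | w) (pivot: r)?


The clauses contain complementary literals r and ~r.
Resolution eliminates this pair and disjoins the remaining literals (merging duplicates).

(u | w)


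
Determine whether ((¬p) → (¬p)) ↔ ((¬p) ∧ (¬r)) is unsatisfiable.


Truth table over {p, r}:
p | r | φ
---------
F | F | T
T | F | F
F | T | F
T | T | F
Satisfying assignment at row 1: p=F, r=F gives T.

No, it is not a contradiction.


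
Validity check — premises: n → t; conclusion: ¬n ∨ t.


This matches the form of material implication: the conclusion follows in every model of the premises.

Valid.


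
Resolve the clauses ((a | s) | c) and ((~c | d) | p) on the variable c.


The clauses contain complementary literals c and ~c.
Resolution eliminates this pair and disjoins the remaining literals (merging duplicates).

(((a | s) | d) | p)


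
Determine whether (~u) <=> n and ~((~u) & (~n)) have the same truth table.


Compare truth tables:
n | u | φ | ψ
-------------
False | False | False | False
True | False | True | True
False | True | True | True
True | True | False | True
They differ at row 4 (n=True, u=True): φ=False but ψ=True.

No, they are not logically equivalent.


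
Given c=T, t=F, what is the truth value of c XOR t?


Exclusive or is true when exactly one operand is true.
Substitute: c=T, t=F.
T XOR F evaluates to T.

T


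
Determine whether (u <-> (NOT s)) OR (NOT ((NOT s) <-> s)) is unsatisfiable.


Truth table over {s, u}:
s | u | φ
---------
F | F | T
T | F | T
F | T | T
T | T | T
Satisfying assignment at row 1: s=F, u=F gives T.

No, it is not a contradiction.


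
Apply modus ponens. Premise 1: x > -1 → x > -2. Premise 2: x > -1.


Modus ponens: from (P → Q) and P, infer Q.
P = 'x > -1' is asserted, and P → Q holds, so Q follows.

x > -2.


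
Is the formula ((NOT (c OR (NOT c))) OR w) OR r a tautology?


Build the truth table over {c, r, w}:
c | r | w | φ
-------------
F | F | F | F
T | F | F | F
F | T | F | T
T | T | F | T
F | F | T | T
T | F | T | T
F | T | T | T
T | T | T | T
Counterexample at row 1: with c=F, r=F, w=F, the formula is F.

No, it is not a tautology.


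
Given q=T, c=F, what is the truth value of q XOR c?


Exclusive or is true when exactly one operand is true.
Substitute: q=T, c=F.
T XOR F evaluates to T.

T


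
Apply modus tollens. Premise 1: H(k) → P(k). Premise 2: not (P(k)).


Modus tollens: from (P → Q) and ¬Q, infer ¬P.
Q = 'P(k)' is denied; since P → Q, P must also fail.

Not (H(k)).


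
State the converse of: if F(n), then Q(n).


The converse of (P → Q) is (Q → P). It is not in general equivalent to the original.
Here P = 'F(n)' and Q = 'Q(n)'.

If Q(n), then F(n).


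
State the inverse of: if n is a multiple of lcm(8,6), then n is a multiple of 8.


The inverse of (P → Q) is (¬P → ¬Q). It is equivalent to the converse, not to the original.
Here P = 'n is a multiple of lcm(8,6)' and Q = 'n is a multiple of 8'.

If not (n is a multiple of lcm(8,6)), then not (n is a multiple of 8).


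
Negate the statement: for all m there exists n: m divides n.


Negation flips each quantifier (∀↔∃) and negates the inner predicate.
¬(for all m there exists n: φ) = there exists m for all n: ¬φ.

there exists m for all n: NOT(m divides n)


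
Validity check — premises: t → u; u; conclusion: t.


This is affirming the consequent (fallacy). There exist truth assignments where the premises are all true but the conclusion is false.

Invalid.


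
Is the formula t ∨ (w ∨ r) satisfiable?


Search for a satisfying assignment over {r, t, w}.
Try r=T, t=F, w=F: the formula evaluates to T.
A satisfying assignment exists.

Satisfiable.


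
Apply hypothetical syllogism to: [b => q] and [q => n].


Hypothetical syllogism: from (P → Q) and (Q → R), infer (P → R).
Chain the two implications through the shared middle term 'q'.

b => n


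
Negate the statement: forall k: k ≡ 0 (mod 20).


¬(forall x: φ) = exists x: ¬φ, and ¬(exists x: φ) = forall x: ¬φ.
Apply to the universal statement.

exists k: ~(k ≡ 0 (mod 20))


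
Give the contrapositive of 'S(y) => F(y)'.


The contrapositive of (P → Q) is (¬Q → ¬P); it is logically equivalent to the original.
Here P = 'S(y)' and Q = 'F(y)'.

If not (F(y)), then not (S(y)).


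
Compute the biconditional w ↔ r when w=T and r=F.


Biconditional is true when both operands have the same truth value.
Substitute: w=T, r=F.
T ↔ F evaluates to F.

F


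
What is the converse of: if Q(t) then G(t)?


The converse of (P → Q) is (Q → P). It is not in general equivalent to the original.
Here P = 'Q(t)' and Q = 'G(t)'.

If G(t), then Q(t).


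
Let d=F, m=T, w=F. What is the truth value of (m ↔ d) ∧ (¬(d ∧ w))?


Substitute d=F, m=T, w=F:
m ↔ d = T ↔ F = F
d ∧ w = F ∧ F = F
¬(d ∧ w) = T
(m ↔ d) ∧ (¬(d ∧ w)) = F ∧ T = F

F


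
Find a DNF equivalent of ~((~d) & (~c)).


Step 1: Apply De Morgan: ¬((¬d) ∧ (¬c)) = ¬(¬d) ∨ ¬(¬c).
Step 2: Eliminate any double negations (¬¬X = X).

d | c


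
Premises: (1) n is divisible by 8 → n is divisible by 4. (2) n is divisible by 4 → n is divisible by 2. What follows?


Hypothetical syllogism: from (P → Q) and (Q → R), infer (P → R).
Chain the two implications through the shared middle term 'n is divisible by 4'.

n is divisible by 8 → n is divisible by 2


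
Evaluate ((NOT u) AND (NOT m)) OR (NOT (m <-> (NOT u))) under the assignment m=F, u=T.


Substitute m=F, u=T:
NOT u = F
NOT m = T
(NOT u) AND (NOT m) = F AND T = F
NOT u = F
m <-> (NOT u) = F <-> F = T
NOT (m <-> (NOT u)) = F
((NOT u) AND (NOT m)) OR (NOT (m <-> (NOT u))) = F OR F = F

F


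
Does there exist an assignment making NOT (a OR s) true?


Search for a satisfying assignment over {a, s}.
Try a=F, s=F: the formula evaluates to T.
A satisfying assignment exists.

Satisfiable.


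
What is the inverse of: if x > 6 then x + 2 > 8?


The inverse of (P → Q) is (¬P → ¬Q). It is equivalent to the converse, not to the original.
Here P = 'x > 6' and Q = 'x + 2 > 8'.

If not (x > 6), then not (x + 2 > 8).


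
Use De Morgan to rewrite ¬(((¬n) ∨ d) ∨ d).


De Morgan: the negation of a disjunction is the conjunction of the negations.
Distribute ¬ across ∨, flipping it to ∧, and negate each literal.

(n ∧ (¬d)) ∧ (¬d)


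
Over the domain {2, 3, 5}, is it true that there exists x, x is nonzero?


Evaluate the predicate on each element: 2:T, 3:T, 5:T.
Witness x = 2 satisfies the predicate.

T


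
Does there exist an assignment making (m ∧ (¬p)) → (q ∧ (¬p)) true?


Search for a satisfying assignment over {m, p, q}.
Try m=F, p=F, q=F: the formula evaluates to T.
A satisfying assignment exists.

Satisfiable.


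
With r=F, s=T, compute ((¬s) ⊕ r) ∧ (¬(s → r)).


Substitute r=F, s=T:
¬s = F
(¬s) ⊕ r = F ⊕ F = F
s → r = T → F = F
¬(s → r) = T
((¬s) ⊕ r) ∧ (¬(s → r)) = F ∧ T = F

F


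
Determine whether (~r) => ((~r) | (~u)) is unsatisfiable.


Truth table over {r, u}:
r | u | φ
---------
False | False | True
True | False | True
False | True | True
True | True | True
Satisfying assignment at row 1: r=False, u=False gives True.

No, it is not a contradiction.


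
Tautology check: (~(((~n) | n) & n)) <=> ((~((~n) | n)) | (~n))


Build the truth table over {n}:
n | φ
-----
False | True
True | True
Every row evaluates to true.

Yes, it is a tautology.


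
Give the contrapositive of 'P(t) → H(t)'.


The contrapositive of (P → Q) is (¬Q → ¬P); it is logically equivalent to the original.
Here P = 'P(t)' and Q = 'H(t)'.

If not (H(t)), then not (P(t)).


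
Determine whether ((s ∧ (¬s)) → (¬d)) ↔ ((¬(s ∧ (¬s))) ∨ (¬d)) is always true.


Build the truth table over {d, s}:
d | s | φ
---------
F | F | T
T | F | T
F | T | T
T | T | T
Every row evaluates to true.

Yes, it is a tautology.


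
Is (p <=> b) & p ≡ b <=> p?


Compare truth tables:
b | p | φ | ψ
-------------
False | False | False | True
True | False | False | False
False | True | False | False
True | True | True | True
They differ at row 1 (b=False, p=False): φ=False but ψ=True.

No, they are not logically equivalent.


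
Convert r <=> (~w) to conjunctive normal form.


Step 1: Rewrite r ↔ (¬w) as (r → (¬w)) ∧ ((¬w) → r).
Step 2: Rewrite each implication as a disjunction.
Step 3: Eliminate any double negations (¬¬X = X).

((~r) | (~w)) & (w | r)


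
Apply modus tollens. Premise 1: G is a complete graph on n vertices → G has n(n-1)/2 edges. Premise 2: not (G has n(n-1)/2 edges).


Modus tollens: from (P → Q) and ¬Q, infer ¬P.
Q = 'G has n(n-1)/2 edges' is denied; since P → Q, P must also fail.

Not (G is a complete graph on n vertices).


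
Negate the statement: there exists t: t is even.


¬(for all x: φ) = there exists x: ¬φ, and ¬(there exists x: φ) = for all x: ¬φ.
Apply to the existential statement.

for all t: NOT(t is even)


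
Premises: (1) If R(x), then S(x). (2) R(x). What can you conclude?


Modus ponens: from (P → Q) and P, infer Q.
P = 'R(x)' is asserted, and P → Q holds, so Q follows.

S(x).


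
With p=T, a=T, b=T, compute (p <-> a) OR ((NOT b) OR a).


Substitute p=T, a=T, b=T:
p <-> a = T <-> T = T
NOT b = F
(NOT b) OR a = F OR T = T
(p <-> a) OR ((NOT b) OR a) = T OR T = T

T


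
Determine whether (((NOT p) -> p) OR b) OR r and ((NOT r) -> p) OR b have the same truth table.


Compare truth tables:
b | p | r | φ | ψ
-----------------
F | F | F | F | F
T | F | F | T | T
F | T | F | T | T
T | T | F | T | T
F | F | T | T | T
T | F | T | T | T
F | T | T | T | T
T | T | T | T | T
The columns φ and ψ agree on every row.

Yes, they are logically equivalent.


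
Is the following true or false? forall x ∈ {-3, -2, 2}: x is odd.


Evaluate the predicate on each element: -3:True, -2:False, 2:False.
Counterexample x = -2 fails the predicate.

False


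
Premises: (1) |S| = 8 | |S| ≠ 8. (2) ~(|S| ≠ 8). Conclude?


Disjunctive syllogism: from (P ∨ Q) and ¬P, infer Q.
One disjunct, '|S| ≠ 8', is ruled out; the other must hold.

|S| = 8


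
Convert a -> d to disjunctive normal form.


Step 1: Rewrite a → d as ¬a ∨ d.

(NOT a) OR d


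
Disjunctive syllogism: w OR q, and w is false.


Disjunctive syllogism: from (P ∨ Q) and ¬P, infer Q.
One disjunct, 'w', is ruled out; the other must hold.

q


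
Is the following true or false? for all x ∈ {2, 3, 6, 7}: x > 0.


Evaluate the predicate on each element: 2:T, 3:T, 6:T, 7:T.
Every element satisfies the predicate.

T


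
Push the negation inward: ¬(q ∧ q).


De Morgan: the negation of a conjunction is the disjunction of the negations.
Distribute ¬ across ∧, flipping it to ∨, and negate each literal.

(¬q) ∨ (¬q)


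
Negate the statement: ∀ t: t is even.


¬(∀ x: φ) = ∃ x: ¬φ, and ¬(∃ x: φ) = ∀ x: ¬φ.
Apply to the universal statement.

∃ t: ¬(t is even)


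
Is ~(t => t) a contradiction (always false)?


Truth table over {t}:
t | φ
-----
False | False
True | False
Every row is false.

Yes, it is a contradiction.


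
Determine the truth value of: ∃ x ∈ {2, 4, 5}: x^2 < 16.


Evaluate the predicate on each element: 2:T, 4:F, 5:F.
Witness x = 2 satisfies the predicate.

T


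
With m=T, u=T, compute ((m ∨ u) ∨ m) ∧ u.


Substitute m=T, u=T:
m ∨ u = T ∨ T = T
(m ∨ u) ∨ m = T ∨ T = T
((m ∨ u) ∨ m) ∧ u = T ∧ T = T

T


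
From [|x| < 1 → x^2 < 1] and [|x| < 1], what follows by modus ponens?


Modus ponens: from (P → Q) and P, infer Q.
P = '|x| < 1' is asserted, and P → Q holds, so Q follows.

x^2 < 1.


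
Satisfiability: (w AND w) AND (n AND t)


Search for a satisfying assignment over {n, t, w}.
Try n=T, t=T, w=T: the formula evaluates to T.
A satisfying assignment exists.

Satisfiable.


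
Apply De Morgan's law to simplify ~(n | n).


De Morgan: the negation of a disjunction is the conjunction of the negations.
Distribute ~ across |, flipping it to &, and negate each literal.

(~n) & (~n)


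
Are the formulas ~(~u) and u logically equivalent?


Compare truth tables:
u | φ | ψ
---------
False | False | False
True | True | True
The columns φ and ψ agree on every row.

Yes, they are logically equivalent.


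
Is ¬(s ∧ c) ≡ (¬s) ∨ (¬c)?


Compare truth tables:
c | s | φ | ψ
-------------
F | F | T | T
T | F | T | T
F | T | T | T
T | T | F | F
The columns φ and ψ agree on every row.

Yes, they are logically equivalent.


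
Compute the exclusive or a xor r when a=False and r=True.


Exclusive or is true when exactly one operand is true.
Substitute: a=False, r=True.
False xor True evaluates to True.

True


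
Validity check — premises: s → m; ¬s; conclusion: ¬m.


This is denying the antecedent (fallacy). There exist truth assignments where the premises are all true but the conclusion is false.

Invalid.


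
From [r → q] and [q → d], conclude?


Hypothetical syllogism: from (P → Q) and (Q → R), infer (P → R).
Chain the two implications through the shared middle term 'q'.

r → d


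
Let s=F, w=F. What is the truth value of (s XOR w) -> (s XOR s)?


Substitute s=F, w=F:
s XOR w = F XOR F = F
s XOR s = F XOR F = F
(s XOR w) -> (s XOR s) = F -> F = T

T


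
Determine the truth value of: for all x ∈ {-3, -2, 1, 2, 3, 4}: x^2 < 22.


Evaluate the predicate on each element: -3:T, -2:T, 1:T, 2:T, 3:T, 4:T.
Every element satisfies the predicate.

T


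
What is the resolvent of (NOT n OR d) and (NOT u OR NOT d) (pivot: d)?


The clauses contain complementary literals d and NOTd.
Resolution eliminates this pair and disjoins the remaining literals (merging duplicates).

(NOT n OR NOT u)


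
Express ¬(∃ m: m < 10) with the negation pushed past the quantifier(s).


¬(∀ x: φ) = ∃ x: ¬φ, and ¬(∃ x: φ) = ∀ x: ¬φ.
Apply to the existential statement.

∀ m: ¬(m < 10)


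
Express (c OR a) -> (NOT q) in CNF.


Step 1: Rewrite as ¬(c ∨ a) ∨ (¬q) = (¬c ∧ ¬a) ∨ (¬q).
Step 2: Distribute ∨ over ∧.

((NOT c) OR (NOT q)) AND ((NOT a) OR (NOT q))


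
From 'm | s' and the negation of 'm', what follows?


Disjunctive syllogism: from (P ∨ Q) and ¬P, infer Q.
One disjunct, 'm', is ruled out; the other must hold.

s


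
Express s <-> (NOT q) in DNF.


Step 1: s ↔ (¬q) is true exactly when both agree: (s ∧ (¬q)) ∨ (¬s ∧ ¬(¬q)).
Step 2: Eliminate any double negations (¬¬X = X).

(s AND (NOT q)) OR ((NOT s) AND q)


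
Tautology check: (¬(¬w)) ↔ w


Build the truth table over {w}:
w | φ
-----
F | T
T | T
Every row evaluates to true.

Yes, it is a tautology.


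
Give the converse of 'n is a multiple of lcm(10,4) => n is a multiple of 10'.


The converse of (P → Q) is (Q → P). It is not in general equivalent to the original.
Here P = 'n is a multiple of lcm(10,4)' and Q = 'n is a multiple of 10'.

If n is a multiple of 10, then n is a multiple of lcm(10,4).


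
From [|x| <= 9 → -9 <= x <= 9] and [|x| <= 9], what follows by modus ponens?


Modus ponens: from (P → Q) and P, infer Q.
P = '|x| <= 9' is asserted, and P → Q holds, so Q follows.

-9 <= x <= 9.


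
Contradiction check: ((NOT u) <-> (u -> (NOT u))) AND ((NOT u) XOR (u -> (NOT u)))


Truth table over {u}:
u | φ
-----
F | F
T | F
Every row is false.

Yes, it is a contradiction.


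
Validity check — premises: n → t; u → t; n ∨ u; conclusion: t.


This matches the form of proof by cases: the conclusion follows in every model of the premises.

Valid.


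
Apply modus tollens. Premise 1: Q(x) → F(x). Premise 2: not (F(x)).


Modus tollens: from (P → Q) and ¬Q, infer ¬P.
Q = 'F(x)' is denied; since P → Q, P must also fail.

Not (Q(x)).


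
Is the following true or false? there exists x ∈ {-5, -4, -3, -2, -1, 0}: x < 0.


Evaluate the predicate on each element: -5:T, -4:T, -3:T, -2:T, -1:T, 0:F.
Witness x = -5 satisfies the predicate.

T


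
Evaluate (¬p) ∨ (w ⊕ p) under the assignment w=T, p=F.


Substitute w=T, p=F:
¬p = T
w ⊕ p = T ⊕ F = T
(¬p) ∨ (w ⊕ p) = T ∨ T = T

T


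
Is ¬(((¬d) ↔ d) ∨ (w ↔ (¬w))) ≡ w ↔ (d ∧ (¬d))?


Compare truth tables:
d | w | φ | ψ
-------------
F | F | T | T
T | F | T | T
F | T | T | F
T | T | T | F
They differ at row 3 (d=F, w=T): φ=T but ψ=F.

No, they are not logically equivalent.


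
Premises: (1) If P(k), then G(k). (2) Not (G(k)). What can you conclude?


Modus tollens: from (P → Q) and ¬Q, infer ¬P.
Q = 'G(k)' is denied; since P → Q, P must also fail.

Not (P(k)).


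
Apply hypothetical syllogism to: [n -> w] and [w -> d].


Hypothetical syllogism: from (P → Q) and (Q → R), infer (P → R).
Chain the two implications through the shared middle term 'w'.

n -> d


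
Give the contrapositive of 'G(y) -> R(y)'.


The contrapositive of (P → Q) is (¬Q → ¬P); it is logically equivalent to the original.
Here P = 'G(y)' and Q = 'R(y)'.

If not (R(y)), then not (G(y)).


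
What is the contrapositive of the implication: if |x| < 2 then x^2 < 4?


The contrapositive of (P → Q) is (¬Q → ¬P); it is logically equivalent to the original.
Here P = '|x| < 2' and Q = 'x^2 < 4'.

If not (x^2 < 4), then not (|x| < 2).


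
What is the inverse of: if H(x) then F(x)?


The inverse of (P → Q) is (¬P → ¬Q). It is equivalent to the converse, not to the original.
Here P = 'H(x)' and Q = 'F(x)'.

If not (H(x)), then not (F(x)).
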